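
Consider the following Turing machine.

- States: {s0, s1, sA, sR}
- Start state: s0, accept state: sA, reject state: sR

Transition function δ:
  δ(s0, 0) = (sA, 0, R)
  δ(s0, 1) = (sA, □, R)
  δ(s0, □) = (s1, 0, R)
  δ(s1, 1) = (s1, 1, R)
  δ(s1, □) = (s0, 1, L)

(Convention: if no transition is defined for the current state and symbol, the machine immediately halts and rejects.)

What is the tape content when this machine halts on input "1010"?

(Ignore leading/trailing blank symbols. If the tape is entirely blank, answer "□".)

Execution trace:
Initial: [s0]1010
Step 1: δ(s0, 1) = (sA, □, R) → □[sA]010

The machine reaches the accept state sA and halts.

Final tape (ignoring leading/trailing blanks): 010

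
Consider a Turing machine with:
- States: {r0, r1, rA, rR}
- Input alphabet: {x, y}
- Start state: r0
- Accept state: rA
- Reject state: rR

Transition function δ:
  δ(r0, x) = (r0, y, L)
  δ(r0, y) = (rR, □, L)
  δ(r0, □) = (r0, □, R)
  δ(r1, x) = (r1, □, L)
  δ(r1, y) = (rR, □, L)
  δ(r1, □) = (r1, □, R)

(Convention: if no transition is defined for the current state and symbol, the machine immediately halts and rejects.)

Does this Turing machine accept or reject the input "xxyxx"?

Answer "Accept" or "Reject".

Execution trace:
Initial: [r0]xxyxx
Step 1: δ(r0, x) = (r0, y, L) → [r0]□yxyxx
Step 2: δ(r0, □) = (r0, □, R) → □[r0]yxyxx
Step 3: δ(r0, y) = (rR, □, L) → [rR]□□xyxx

The machine reaches the reject state rR and halts.

Answer: Reject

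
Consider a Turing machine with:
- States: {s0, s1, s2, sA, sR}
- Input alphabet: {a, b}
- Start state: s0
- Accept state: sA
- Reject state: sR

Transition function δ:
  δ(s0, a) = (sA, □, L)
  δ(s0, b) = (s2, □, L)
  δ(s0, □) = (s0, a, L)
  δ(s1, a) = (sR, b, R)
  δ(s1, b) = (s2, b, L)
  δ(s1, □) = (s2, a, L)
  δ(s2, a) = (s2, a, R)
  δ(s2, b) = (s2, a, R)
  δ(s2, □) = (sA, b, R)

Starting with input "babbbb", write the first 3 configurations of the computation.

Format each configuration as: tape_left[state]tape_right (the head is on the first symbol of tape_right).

Transitions applied:
Step 1: δ(s0, b) = (s2, □, L)
Step 2: δ(s2, □) = (sA, b, R)

The first 3 configurations are:
[s0]babbbb ⊢ [s2]□□abbbb ⊢ b[sA]□abbbb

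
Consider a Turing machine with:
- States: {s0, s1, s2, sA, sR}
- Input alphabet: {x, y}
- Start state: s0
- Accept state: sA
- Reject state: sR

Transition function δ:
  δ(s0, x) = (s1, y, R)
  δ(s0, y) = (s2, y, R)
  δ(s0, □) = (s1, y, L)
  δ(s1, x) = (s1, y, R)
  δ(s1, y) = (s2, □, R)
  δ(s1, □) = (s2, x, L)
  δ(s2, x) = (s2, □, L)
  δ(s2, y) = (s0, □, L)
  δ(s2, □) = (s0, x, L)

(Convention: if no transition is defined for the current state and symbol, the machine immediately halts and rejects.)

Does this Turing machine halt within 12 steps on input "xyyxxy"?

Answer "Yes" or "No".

Execution trace:
Initial: [s0]xyyxxy
Step 1: δ(s0, x) = (s1, y, R) → y[s1]yyxxy
Step 2: δ(s1, y) = (s2, □, R) → y□[s2]yxxy
Step 3: δ(s2, y) = (s0, □, L) → y[s0]□□xxy
Step 4: δ(s0, □) = (s1, y, L) → [s1]yy□xxy
Step 5: δ(s1, y) = (s2, □, R) → □[s2]y□xxy
Step 6: δ(s2, y) = (s0, □, L) → [s0]□□□xxy
Step 7: δ(s0, □) = (s1, y, L) → [s1]□y□□xxy
Step 8: δ(s1, □) = (s2, x, L) → [s2]□xy□□xxy
Step 9: δ(s2, □) = (s0, x, L) → [s0]□xxy□□xxy
Step 10: δ(s0, □) = (s1, y, L) → [s1]□yxxy□□xxy
Step 11: δ(s1, □) = (s2, x, L) → [s2]□xyxxy□□xxy
Step 12: δ(s2, □) = (s0, x, L) → [s0]□xxyxxy□□xxy

The machine has not reached a halting state after 12 steps.
The machine did not halt within the 12-step bound.

Answer: No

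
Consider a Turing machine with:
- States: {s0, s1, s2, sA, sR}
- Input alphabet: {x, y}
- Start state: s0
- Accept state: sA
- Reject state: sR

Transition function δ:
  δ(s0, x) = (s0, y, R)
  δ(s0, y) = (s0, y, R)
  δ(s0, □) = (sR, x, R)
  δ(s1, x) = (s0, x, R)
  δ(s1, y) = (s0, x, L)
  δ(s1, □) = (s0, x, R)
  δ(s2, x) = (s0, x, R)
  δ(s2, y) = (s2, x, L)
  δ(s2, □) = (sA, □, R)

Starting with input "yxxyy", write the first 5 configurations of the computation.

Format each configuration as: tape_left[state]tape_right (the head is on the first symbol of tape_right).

Transitions applied:
Step 1: δ(s0, y) = (s0, y, R)
Step 2: δ(s0, x) = (s0, y, R)
Step 3: δ(s0, x) = (s0, y, R)
Step 4: δ(s0, y) = (s0, y, R)

The first 5 configurations are:
[s0]yxxyy ⊢ y[s0]xxyy ⊢ yy[s0]xyy ⊢ yyy[s0]yy ⊢ yyyy[s0]y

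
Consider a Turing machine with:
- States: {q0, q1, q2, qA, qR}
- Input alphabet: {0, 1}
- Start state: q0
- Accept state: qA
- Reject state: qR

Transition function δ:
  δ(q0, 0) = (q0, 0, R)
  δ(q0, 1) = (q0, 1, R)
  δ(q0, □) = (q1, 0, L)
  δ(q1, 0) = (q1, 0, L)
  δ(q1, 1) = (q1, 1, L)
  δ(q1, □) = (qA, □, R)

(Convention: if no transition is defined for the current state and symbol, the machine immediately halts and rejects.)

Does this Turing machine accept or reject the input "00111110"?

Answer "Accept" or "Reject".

Execution trace:
Initial: [q0]00111110
Step 1: δ(q0, 0) = (q0, 0, R) → 0[q0]0111110
Step 2: δ(q0, 0) = (q0, 0, R) → 00[q0]111110
Step 3: δ(q0, 1) = (q0, 1, R) → 001[q0]11110
Step 4: δ(q0, 1) = (q0, 1, R) → 0011[q0]1110
Step 5: δ(q0, 1) = (q0, 1, R) → 00111[q0]110
Step 6: δ(q0, 1) = (q0, 1, R) → 001111[q0]10
Step 7: δ(q0, 1) = (q0, 1, R) → 0011111[q0]0
Step 8: δ(q0, 0) = (q0, 0, R) → 00111110[q0]□
Step 9: δ(q0, □) = (q1, 0, L) → 0011111[q1]00
Step 10: δ(q1, 0) = (q1, 0, L) → 001111[q1]100
Step 11: δ(q1, 1) = (q1, 1, L) → 00111[q1]1100
Step 12: δ(q1, 1) = (q1, 1, L) → 0011[q1]11100
Step 13: δ(q1, 1) = (q1, 1, L) → 001[q1]111100
Step 14: δ(q1, 1) = (q1, 1, L) → 00[q1]1111100
Step 15: δ(q1, 1) = (q1, 1, L) → 0[q1]01111100
Step 16: δ(q1, 0) = (q1, 0, L) → [q1]001111100
Step 17: δ(q1, 0) = (q1, 0, L) → [q1]□001111100
Step 18: δ(q1, □) = (qA, □, R) → □[qA]001111100

The machine reaches the accept state qA and halts.

Answer: Accept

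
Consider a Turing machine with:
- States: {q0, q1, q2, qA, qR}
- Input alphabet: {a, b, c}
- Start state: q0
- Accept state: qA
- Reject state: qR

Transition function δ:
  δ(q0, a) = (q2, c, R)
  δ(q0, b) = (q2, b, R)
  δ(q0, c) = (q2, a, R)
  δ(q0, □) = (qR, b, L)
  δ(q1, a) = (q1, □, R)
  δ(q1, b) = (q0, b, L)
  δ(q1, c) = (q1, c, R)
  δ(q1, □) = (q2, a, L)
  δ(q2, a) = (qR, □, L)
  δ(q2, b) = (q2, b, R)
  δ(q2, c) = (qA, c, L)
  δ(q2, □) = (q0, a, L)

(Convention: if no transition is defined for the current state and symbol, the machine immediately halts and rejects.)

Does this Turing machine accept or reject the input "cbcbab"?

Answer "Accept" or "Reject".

Execution trace:
Initial: [q0]cbcbab
Step 1: δ(q0, c) = (q2, a, R) → a[q2]bcbab
Step 2: δ(q2, b) = (q2, b, R) → ab[q2]cbab
Step 3: δ(q2, c) = (qA, c, L) → a[qA]bcbab

The machine reaches the accept state qA and halts.

Answer: Accept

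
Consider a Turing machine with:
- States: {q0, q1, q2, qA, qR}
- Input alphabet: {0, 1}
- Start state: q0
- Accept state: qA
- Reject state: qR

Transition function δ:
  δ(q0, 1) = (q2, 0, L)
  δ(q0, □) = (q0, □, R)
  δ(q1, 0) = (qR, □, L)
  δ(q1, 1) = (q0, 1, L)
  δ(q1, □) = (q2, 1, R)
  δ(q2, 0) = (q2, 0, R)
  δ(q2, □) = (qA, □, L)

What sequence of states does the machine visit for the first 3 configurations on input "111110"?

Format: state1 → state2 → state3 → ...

Execution trace:
Initial: [q0]111110
Step 1: δ(q0, 1) = (q2, 0, L) → [q2]□011110
Step 2: δ(q2, □) = (qA, □, L) → [qA]□□011110

The machine reaches the accept state qA and halts.

State sequence: q0 → q2 → qA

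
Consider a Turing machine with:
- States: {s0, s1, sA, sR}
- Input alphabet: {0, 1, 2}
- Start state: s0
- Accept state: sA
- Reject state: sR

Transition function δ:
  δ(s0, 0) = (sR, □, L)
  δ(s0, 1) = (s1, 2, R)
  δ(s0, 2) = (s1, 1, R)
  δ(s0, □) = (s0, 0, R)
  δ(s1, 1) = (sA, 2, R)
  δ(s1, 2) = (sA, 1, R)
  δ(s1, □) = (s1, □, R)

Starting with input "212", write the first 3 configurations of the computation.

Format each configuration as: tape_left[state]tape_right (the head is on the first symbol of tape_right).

Transitions applied:
Step 1: δ(s0, 2) = (s1, 1, R)
Step 2: δ(s1, 1) = (sA, 2, R)

The first 3 configurations are:
[s0]212 ⊢ 1[s1]12 ⊢ 12[sA]2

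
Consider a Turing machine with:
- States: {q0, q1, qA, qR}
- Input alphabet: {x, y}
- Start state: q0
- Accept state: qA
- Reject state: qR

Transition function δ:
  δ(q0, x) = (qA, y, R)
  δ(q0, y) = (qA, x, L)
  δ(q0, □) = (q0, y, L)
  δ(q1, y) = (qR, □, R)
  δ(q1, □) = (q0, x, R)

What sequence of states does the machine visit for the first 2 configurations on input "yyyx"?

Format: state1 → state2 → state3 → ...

Execution trace:
Initial: [q0]yyyx
Step 1: δ(q0, y) = (qA, x, L) → [qA]□xyyx

The machine reaches the accept state qA and halts.

State sequence: q0 → qA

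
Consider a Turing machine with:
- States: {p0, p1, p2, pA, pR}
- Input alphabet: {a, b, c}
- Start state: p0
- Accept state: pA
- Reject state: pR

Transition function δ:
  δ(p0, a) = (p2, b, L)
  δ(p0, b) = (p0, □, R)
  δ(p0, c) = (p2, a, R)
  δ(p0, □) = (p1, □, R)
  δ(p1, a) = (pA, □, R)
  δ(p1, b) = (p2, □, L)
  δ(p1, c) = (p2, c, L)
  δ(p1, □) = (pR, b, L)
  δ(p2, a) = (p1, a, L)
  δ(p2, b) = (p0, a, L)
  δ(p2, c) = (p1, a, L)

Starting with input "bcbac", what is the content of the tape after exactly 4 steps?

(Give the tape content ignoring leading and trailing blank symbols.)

Execution trace:
Initial: [p0]bcbac
Step 1: δ(p0, b) = (p0, □, R) → □[p0]cbac
Step 2: δ(p0, c) = (p2, a, R) → □a[p2]bac
Step 3: δ(p2, b) = (p0, a, L) → □[p0]aaac
Step 4: δ(p0, a) = (p2, b, L) → [p2]□baac

No transition is defined for δ(p2, □). By convention the machine halts and rejects.

After 4 steps, the tape (ignoring leading/trailing blanks) is: baac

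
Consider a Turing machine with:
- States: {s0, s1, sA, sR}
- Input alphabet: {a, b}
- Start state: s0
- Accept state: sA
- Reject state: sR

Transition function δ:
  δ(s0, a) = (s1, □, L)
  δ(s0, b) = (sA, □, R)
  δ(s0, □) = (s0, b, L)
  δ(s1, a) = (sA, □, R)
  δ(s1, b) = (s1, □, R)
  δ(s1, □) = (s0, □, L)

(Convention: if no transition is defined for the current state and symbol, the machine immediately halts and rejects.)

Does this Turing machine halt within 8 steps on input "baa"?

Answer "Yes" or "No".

Execution trace:
Initial: [s0]baa
Step 1: δ(s0, b) = (sA, □, R) → □[sA]aa

The machine reaches the accept state sA and halts.
The machine halted after 1 step (within the 8-step bound).

Answer: Yes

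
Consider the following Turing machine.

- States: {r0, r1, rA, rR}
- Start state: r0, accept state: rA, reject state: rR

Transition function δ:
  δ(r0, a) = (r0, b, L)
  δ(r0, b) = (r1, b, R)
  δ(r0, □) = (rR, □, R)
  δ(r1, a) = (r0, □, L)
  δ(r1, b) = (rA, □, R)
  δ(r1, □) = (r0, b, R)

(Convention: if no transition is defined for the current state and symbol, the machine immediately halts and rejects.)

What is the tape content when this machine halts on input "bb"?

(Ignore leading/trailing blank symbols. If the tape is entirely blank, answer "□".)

Execution trace:
Initial: [r0]bb
Step 1: δ(r0, b) = (r1, b, R) → b[r1]b
Step 2: δ(r1, b) = (rA, □, R) → b□[rA]□

The machine reaches the accept state rA and halts.

Final tape (ignoring leading/trailing blanks): b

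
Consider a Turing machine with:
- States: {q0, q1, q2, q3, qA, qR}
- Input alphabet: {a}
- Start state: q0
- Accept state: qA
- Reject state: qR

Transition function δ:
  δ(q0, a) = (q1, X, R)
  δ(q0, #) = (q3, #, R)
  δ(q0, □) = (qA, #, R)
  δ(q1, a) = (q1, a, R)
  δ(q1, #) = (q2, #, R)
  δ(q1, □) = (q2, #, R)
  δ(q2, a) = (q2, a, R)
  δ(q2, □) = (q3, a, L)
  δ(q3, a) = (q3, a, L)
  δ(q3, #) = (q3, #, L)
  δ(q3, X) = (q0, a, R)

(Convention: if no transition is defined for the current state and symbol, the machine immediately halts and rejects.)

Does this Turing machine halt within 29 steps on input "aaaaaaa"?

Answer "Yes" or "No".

Execution trace:
Initial: [q0]aaaaaaa
Step 1: δ(q0, a) = (q1, X, R) → X[q1]aaaaaa
Step 2: δ(q1, a) = (q1, a, R) → Xa[q1]aaaaa
Step 3: δ(q1, a) = (q1, a, R) → Xaa[q1]aaaa
Step 4: δ(q1, a) = (q1, a, R) → Xaaa[q1]aaa
Step 5: δ(q1, a) = (q1, a, R) → Xaaaa[q1]aa
Step 6: δ(q1, a) = (q1, a, R) → Xaaaaa[q1]a
Step 7: δ(q1, a) = (q1, a, R) → Xaaaaaa[q1]□
Step 8: δ(q1, □) = (q2, #, R) → Xaaaaaa#[q2]□
Step 9: δ(q2, □) = (q3, a, L) → Xaaaaaa[q3]#a
Step 10: δ(q3, #) = (q3, #, L) → Xaaaaa[q3]a#a
Step 11: δ(q3, a) = (q3, a, L) → Xaaaa[q3]aa#a
Step 12: δ(q3, a) = (q3, a, L) → Xaaa[q3]aaa#a
Step 13: δ(q3, a) = (q3, a, L) → Xaa[q3]aaaa#a
Step 14: δ(q3, a) = (q3, a, L) → Xa[q3]aaaaa#a
Step 15: δ(q3, a) = (q3, a, L) → X[q3]aaaaaa#a
Step 16: δ(q3, a) = (q3, a, L) → [q3]Xaaaaaa#a
Step 17: δ(q3, X) = (q0, a, R) → a[q0]aaaaaa#a
Step 18: δ(q0, a) = (q1, X, R) → aX[q1]aaaaa#a
Step 19: δ(q1, a) = (q1, a, R) → aXa[q1]aaaa#a
Step 20: δ(q1, a) = (q1, a, R) → aXaa[q1]aaa#a
Step 21: δ(q1, a) = (q1, a, R) → aXaaa[q1]aa#a
Step 22: δ(q1, a) = (q1, a, R) → aXaaaa[q1]a#a
Step 23: δ(q1, a) = (q1, a, R) → aXaaaaa[q1]#a
Step 24: δ(q1, #) = (q2, #, R) → aXaaaaa#[q2]a
Step 25: δ(q2, a) = (q2, a, R) → aXaaaaa#a[q2]□
Step 26: δ(q2, □) = (q3, a, L) → aXaaaaa#[q3]aa
Step 27: δ(q3, a) = (q3, a, L) → aXaaaaa[q3]#aa
Step 28: δ(q3, #) = (q3, #, L) → aXaaaa[q3]a#aa
Step 29: δ(q3, a) = (q3, a, L) → aXaaa[q3]aa#aa

The machine has not reached a halting state after 29 steps.
The machine did not halt within the 29-step bound.

Answer: No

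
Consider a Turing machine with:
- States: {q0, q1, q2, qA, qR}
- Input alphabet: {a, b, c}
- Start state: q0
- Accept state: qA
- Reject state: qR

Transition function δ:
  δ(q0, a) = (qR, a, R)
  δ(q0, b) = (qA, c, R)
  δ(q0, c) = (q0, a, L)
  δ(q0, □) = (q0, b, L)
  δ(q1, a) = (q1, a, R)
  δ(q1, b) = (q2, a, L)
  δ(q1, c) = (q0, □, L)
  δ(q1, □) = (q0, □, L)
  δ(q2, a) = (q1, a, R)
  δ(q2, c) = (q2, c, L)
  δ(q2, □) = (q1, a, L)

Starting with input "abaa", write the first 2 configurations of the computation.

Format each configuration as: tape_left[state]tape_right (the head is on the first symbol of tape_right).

Transitions applied:
Step 1: δ(q0, a) = (qR, a, R)

The first 2 configurations are:
[q0]abaa ⊢ a[qR]baa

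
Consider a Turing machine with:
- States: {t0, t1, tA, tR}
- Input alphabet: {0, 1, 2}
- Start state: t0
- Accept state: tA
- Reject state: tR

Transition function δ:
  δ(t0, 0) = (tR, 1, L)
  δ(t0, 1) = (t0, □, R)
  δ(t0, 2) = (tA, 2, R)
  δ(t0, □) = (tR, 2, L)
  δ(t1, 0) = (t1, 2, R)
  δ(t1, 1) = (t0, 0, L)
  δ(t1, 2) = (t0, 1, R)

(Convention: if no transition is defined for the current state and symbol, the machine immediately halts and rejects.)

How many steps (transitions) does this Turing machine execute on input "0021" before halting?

Execution trace:
Initial: [t0]0021
Step 1: δ(t0, 0) = (tR, 1, L) → [tR]□1021

The machine reaches the reject state tR and halts.

The machine executed 1 step before halting.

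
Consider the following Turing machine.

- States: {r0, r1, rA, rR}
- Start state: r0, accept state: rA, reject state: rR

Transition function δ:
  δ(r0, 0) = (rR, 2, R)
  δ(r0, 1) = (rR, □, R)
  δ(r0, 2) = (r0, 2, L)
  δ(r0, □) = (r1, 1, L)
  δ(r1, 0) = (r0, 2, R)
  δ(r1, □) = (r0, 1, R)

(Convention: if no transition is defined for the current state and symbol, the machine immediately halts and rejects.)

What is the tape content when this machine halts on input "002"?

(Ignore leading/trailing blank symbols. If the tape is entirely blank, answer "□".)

Execution trace:
Initial: [r0]002
Step 1: δ(r0, 0) = (rR, 2, R) → 2[rR]02

The machine reaches the reject state rR and halts.

Final tape (ignoring leading/trailing blanks): 202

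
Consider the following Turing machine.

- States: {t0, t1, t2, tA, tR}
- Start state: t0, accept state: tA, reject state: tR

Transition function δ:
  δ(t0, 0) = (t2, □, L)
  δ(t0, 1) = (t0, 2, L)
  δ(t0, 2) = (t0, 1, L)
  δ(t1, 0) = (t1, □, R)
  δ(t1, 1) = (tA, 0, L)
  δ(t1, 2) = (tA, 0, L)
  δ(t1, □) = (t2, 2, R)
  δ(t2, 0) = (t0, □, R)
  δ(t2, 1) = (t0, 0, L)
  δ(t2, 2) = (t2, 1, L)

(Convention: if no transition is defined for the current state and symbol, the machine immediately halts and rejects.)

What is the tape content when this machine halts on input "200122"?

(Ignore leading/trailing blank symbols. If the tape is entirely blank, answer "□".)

Execution trace:
Initial: [t0]200122
Step 1: δ(t0, 2) = (t0, 1, L) → [t0]□100122

No transition is defined for δ(t0, □). By convention the machine halts and rejects.

Final tape (ignoring leading/trailing blanks): 100122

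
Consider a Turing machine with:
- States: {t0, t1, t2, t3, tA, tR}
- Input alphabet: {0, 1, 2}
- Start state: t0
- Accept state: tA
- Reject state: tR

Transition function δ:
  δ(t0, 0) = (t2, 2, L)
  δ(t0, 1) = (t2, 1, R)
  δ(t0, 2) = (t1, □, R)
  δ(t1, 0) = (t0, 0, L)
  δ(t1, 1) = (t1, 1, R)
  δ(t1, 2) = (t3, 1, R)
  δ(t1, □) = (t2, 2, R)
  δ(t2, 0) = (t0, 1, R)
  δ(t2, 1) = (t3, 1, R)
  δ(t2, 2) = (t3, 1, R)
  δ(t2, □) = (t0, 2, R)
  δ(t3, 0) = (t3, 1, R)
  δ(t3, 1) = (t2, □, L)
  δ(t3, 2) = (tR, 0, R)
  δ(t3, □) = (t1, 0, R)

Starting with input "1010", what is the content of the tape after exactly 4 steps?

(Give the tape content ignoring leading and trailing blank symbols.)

Execution trace:
Initial: [t0]1010
Step 1: δ(t0, 1) = (t2, 1, R) → 1[t2]010
Step 2: δ(t2, 0) = (t0, 1, R) → 11[t0]10
Step 3: δ(t0, 1) = (t2, 1, R) → 111[t2]0
Step 4: δ(t2, 0) = (t0, 1, R) → 1111[t0]□

No transition is defined for δ(t0, □). By convention the machine halts and rejects.

After 4 steps, the tape (ignoring leading/trailing blanks) is: 1111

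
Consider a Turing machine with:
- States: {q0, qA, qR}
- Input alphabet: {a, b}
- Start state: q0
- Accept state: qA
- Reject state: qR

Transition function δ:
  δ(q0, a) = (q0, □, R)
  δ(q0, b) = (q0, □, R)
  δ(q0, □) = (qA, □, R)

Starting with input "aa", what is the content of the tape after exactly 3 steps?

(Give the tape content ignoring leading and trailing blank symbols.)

Execution trace:
Initial: [q0]aa
Step 1: δ(q0, a) = (q0, □, R) → □[q0]a
Step 2: δ(q0, a) = (q0, □, R) → □□[q0]□
Step 3: δ(q0, □) = (qA, □, R) → □□□[qA]□

The machine reaches the accept state qA and halts.

After 3 steps, the tape (ignoring leading/trailing blanks) is: □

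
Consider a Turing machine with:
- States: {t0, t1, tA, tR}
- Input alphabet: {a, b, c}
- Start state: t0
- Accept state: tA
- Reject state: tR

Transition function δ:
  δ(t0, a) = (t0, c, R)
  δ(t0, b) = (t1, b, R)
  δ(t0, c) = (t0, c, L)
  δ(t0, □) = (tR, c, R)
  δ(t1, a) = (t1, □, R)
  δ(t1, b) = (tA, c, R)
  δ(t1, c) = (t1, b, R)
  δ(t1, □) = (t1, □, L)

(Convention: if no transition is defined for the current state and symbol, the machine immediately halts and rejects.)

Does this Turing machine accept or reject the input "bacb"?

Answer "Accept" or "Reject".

Execution trace:
Initial: [t0]bacb
Step 1: δ(t0, b) = (t1, b, R) → b[t1]acb
Step 2: δ(t1, a) = (t1, □, R) → b□[t1]cb
Step 3: δ(t1, c) = (t1, b, R) → b□b[t1]b
Step 4: δ(t1, b) = (tA, c, R) → b□bc[tA]□

The machine reaches the accept state tA and halts.

Answer: Accept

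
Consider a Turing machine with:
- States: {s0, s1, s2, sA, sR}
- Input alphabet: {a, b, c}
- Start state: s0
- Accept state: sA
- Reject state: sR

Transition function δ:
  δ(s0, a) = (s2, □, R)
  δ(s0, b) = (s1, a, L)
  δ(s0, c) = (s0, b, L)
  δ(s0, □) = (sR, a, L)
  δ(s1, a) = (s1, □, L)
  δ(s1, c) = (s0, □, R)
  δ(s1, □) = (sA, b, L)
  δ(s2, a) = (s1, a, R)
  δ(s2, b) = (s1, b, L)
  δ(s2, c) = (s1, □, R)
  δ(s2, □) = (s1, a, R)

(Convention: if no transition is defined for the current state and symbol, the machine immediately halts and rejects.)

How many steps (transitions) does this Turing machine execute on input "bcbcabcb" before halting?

Execution trace:
Initial: [s0]bcbcabcb
Step 1: δ(s0, b) = (s1, a, L) → [s1]□acbcabcb
Step 2: δ(s1, □) = (sA, b, L) → [sA]□bacbcabcb

The machine reaches the accept state sA and halts.

The machine executed 2 steps before halting.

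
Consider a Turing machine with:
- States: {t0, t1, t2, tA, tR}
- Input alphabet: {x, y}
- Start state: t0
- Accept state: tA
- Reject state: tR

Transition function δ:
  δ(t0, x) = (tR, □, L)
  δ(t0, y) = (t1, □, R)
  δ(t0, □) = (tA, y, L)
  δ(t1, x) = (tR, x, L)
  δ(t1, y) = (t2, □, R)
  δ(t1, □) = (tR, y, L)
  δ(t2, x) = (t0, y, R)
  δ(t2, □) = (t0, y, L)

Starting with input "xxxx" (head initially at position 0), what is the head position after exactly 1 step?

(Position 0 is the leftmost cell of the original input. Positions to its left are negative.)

Execution trace (head position shown):
Step 0: [t0]xxxx  (head at position 0)
Step 1: move left → [tR]□□xxx  (head at position -1)

After 1 step, the head is at position -1.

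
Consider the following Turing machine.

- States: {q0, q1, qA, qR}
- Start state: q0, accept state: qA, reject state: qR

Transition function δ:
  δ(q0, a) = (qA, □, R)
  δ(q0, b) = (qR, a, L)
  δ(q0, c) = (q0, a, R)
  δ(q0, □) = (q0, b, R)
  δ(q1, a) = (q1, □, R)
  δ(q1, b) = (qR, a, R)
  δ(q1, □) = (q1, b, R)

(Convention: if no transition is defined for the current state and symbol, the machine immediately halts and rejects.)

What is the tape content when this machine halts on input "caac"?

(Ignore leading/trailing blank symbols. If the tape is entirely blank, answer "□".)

Execution trace:
Initial: [q0]caac
Step 1: δ(q0, c) = (q0, a, R) → a[q0]aac
Step 2: δ(q0, a) = (qA, □, R) → a□[qA]ac

The machine reaches the accept state qA and halts.

Final tape (ignoring leading/trailing blanks): a□ac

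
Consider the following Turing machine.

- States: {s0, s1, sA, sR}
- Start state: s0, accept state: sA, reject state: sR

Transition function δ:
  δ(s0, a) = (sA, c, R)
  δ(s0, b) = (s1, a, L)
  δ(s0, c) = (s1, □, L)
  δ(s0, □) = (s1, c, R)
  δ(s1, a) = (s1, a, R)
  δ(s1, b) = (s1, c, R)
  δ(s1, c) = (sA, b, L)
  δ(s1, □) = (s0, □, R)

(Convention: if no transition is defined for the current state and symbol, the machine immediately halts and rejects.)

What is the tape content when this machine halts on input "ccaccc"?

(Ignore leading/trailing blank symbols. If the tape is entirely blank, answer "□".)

Execution trace:
Initial: [s0]ccaccc
Step 1: δ(s0, c) = (s1, □, L) → [s1]□□caccc
Step 2: δ(s1, □) = (s0, □, R) → □[s0]□caccc
Step 3: δ(s0, □) = (s1, c, R) → □c[s1]caccc
Step 4: δ(s1, c) = (sA, b, L) → □[sA]cbaccc

The machine reaches the accept state sA and halts.

Final tape (ignoring leading/trailing blanks): cbaccc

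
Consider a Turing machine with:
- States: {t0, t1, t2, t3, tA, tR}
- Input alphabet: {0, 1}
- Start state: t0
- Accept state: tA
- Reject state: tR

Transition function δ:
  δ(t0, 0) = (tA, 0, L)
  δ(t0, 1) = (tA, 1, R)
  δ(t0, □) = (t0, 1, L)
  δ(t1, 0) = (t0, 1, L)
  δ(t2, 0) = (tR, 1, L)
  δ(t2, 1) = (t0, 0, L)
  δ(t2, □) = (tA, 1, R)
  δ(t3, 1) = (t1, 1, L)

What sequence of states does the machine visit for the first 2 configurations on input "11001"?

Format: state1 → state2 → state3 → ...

Execution trace:
Initial: [t0]11001
Step 1: δ(t0, 1) = (tA, 1, R) → 1[tA]1001

The machine reaches the accept state tA and halts.

State sequence: t0 → tA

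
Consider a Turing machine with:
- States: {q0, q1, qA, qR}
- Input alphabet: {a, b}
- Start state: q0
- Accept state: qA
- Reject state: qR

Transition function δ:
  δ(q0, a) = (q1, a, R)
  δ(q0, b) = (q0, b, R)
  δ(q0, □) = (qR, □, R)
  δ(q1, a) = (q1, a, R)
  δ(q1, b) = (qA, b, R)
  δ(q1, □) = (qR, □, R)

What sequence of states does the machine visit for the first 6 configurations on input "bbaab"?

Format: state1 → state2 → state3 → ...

Execution trace:
Initial: [q0]bbaab
Step 1: δ(q0, b) = (q0, b, R) → b[q0]baab
Step 2: δ(q0, b) = (q0, b, R) → bb[q0]aab
Step 3: δ(q0, a) = (q1, a, R) → bba[q1]ab
Step 4: δ(q1, a) = (q1, a, R) → bbaa[q1]b
Step 5: δ(q1, b) = (qA, b, R) → bbaab[qA]□

The machine reaches the accept state qA and halts.

State sequence: q0 → q0 → q0 → q1 → q1 → qA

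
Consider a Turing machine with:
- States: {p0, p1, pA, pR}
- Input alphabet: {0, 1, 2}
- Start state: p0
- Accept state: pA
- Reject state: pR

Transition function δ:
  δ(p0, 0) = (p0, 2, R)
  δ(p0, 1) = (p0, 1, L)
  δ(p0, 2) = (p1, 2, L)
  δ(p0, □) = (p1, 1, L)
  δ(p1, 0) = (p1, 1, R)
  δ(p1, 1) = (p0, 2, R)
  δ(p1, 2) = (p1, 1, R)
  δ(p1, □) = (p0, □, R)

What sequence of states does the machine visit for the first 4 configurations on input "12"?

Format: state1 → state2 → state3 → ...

Execution trace:
Initial: [p0]12
Step 1: δ(p0, 1) = (p0, 1, L) → [p0]□12
Step 2: δ(p0, □) = (p1, 1, L) → [p1]□112
Step 3: δ(p1, □) = (p0, □, R) → □[p0]112

State sequence: p0 → p0 → p1 → p0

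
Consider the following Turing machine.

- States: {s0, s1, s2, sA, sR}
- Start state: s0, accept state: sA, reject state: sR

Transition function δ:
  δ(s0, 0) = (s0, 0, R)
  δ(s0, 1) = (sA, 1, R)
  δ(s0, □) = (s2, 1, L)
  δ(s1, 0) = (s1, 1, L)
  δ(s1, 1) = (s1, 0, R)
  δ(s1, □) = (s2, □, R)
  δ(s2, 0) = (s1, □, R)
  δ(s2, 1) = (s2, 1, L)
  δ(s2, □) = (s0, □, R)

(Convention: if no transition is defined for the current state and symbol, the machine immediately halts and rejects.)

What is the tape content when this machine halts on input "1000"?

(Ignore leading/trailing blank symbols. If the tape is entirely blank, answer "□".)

Execution trace:
Initial: [s0]1000
Step 1: δ(s0, 1) = (sA, 1, R) → 1[sA]000

The machine reaches the accept state sA and halts.

Final tape (ignoring leading/trailing blanks): 1000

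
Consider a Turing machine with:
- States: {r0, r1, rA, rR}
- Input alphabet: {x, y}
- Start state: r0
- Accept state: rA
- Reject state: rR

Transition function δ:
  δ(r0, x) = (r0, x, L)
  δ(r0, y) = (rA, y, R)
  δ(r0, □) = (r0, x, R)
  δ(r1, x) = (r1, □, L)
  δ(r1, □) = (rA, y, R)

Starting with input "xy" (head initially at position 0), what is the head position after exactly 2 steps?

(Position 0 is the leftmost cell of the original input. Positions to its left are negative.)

Execution trace (head position shown):
Step 0: [r0]xy  (head at position 0)
Step 1: move left → [r0]□xy  (head at position -1)
Step 2: move right → x[r0]xy  (head at position 0)

After 2 steps, the head is at position 0.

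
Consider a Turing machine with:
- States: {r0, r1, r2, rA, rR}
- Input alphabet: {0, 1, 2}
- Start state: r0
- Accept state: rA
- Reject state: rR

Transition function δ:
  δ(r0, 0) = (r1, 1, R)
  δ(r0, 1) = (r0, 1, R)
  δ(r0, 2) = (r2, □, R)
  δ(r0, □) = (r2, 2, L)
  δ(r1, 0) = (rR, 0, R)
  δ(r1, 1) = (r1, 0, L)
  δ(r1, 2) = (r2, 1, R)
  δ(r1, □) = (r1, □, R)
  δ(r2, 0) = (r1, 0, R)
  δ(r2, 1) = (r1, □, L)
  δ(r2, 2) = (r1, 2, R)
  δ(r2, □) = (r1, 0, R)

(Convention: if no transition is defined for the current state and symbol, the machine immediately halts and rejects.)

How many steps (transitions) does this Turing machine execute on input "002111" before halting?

Execution trace:
Initial: [r0]002111
Step 1: δ(r0, 0) = (r1, 1, R) → 1[r1]02111
Step 2: δ(r1, 0) = (rR, 0, R) → 10[rR]2111

The machine reaches the reject state rR and halts.

The machine executed 2 steps before halting.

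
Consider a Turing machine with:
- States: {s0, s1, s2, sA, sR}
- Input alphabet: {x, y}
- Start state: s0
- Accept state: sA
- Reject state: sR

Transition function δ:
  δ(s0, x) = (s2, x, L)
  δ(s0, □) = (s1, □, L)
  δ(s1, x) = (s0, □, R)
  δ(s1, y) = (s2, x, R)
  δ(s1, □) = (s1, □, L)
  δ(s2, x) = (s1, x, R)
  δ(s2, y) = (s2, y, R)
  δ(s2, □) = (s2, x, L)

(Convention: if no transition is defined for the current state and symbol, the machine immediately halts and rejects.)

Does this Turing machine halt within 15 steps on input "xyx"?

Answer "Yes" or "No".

Execution trace:
Initial: [s0]xyx
Step 1: δ(s0, x) = (s2, x, L) → [s2]□xyx
Step 2: δ(s2, □) = (s2, x, L) → [s2]□xxyx
Step 3: δ(s2, □) = (s2, x, L) → [s2]□xxxyx
Step 4: δ(s2, □) = (s2, x, L) → [s2]□xxxxyx
Step 5: δ(s2, □) = (s2, x, L) → [s2]□xxxxxyx
Step 6: δ(s2, □) = (s2, x, L) → [s2]□xxxxxxyx
Step 7: δ(s2, □) = (s2, x, L) → [s2]□xxxxxxxyx
Step 8: δ(s2, □) = (s2, x, L) → [s2]□xxxxxxxxyx
Step 9: δ(s2, □) = (s2, x, L) → [s2]□xxxxxxxxxyx
Step 10: δ(s2, □) = (s2, x, L) → [s2]□xxxxxxxxxxyx
Step 11: δ(s2, □) = (s2, x, L) → [s2]□xxxxxxxxxxxyx
Step 12: δ(s2, □) = (s2, x, L) → [s2]□xxxxxxxxxxxxyx
Step 13: δ(s2, □) = (s2, x, L) → [s2]□xxxxxxxxxxxxxyx
Step 14: δ(s2, □) = (s2, x, L) → [s2]□xxxxxxxxxxxxxxyx
Step 15: δ(s2, □) = (s2, x, L) → [s2]□xxxxxxxxxxxxxxxyx

The machine has not reached a halting state after 15 steps.
The machine did not halt within the 15-step bound.

Answer: No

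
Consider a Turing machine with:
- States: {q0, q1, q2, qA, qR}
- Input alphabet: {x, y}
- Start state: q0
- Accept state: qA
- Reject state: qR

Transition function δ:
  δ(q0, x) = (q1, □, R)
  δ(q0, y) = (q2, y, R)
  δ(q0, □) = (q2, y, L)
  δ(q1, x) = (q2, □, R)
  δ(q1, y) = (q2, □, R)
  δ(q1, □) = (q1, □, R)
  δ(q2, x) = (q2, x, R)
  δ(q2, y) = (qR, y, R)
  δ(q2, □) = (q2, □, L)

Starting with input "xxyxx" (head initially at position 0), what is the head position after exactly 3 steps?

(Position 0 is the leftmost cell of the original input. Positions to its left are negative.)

Execution trace (head position shown):
Step 0: [q0]xxyxx  (head at position 0)
Step 1: move right → □[q1]xyxx  (head at position 1)
Step 2: move right → □□[q2]yxx  (head at position 2)
Step 3: move right → □□y[qR]xx  (head at position 3)

After 3 steps, the head is at position 3.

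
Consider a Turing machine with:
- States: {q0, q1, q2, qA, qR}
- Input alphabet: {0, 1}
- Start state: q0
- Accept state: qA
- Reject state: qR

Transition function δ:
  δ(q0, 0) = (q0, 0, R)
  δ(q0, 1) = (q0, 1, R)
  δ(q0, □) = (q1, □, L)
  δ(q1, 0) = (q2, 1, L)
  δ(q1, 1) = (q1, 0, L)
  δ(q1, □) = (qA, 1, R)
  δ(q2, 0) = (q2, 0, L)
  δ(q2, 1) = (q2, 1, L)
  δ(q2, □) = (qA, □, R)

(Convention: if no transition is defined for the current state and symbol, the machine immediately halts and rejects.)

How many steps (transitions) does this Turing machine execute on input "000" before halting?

Execution trace:
Initial: [q0]000
Step 1: δ(q0, 0) = (q0, 0, R) → 0[q0]00
Step 2: δ(q0, 0) = (q0, 0, R) → 00[q0]0
Step 3: δ(q0, 0) = (q0, 0, R) → 000[q0]□
Step 4: δ(q0, □) = (q1, □, L) → 00[q1]0□
Step 5: δ(q1, 0) = (q2, 1, L) → 0[q2]01□
Step 6: δ(q2, 0) = (q2, 0, L) → [q2]001□
Step 7: δ(q2, 0) = (q2, 0, L) → [q2]□001□
Step 8: δ(q2, □) = (qA, □, R) → □[qA]001□

The machine reaches the accept state qA and halts.

The machine executed 8 steps before halting.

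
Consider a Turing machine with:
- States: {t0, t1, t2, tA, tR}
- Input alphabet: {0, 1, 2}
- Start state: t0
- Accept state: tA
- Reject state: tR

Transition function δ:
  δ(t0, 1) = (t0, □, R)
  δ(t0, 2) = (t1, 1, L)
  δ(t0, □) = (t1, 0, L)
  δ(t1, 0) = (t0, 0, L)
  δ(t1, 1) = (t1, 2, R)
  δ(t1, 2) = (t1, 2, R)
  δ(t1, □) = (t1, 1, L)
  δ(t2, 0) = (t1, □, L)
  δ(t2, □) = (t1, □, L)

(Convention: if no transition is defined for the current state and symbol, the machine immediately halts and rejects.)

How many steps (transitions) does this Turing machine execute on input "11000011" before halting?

Execution trace:
Initial: [t0]11000011
Step 1: δ(t0, 1) = (t0, □, R) → □[t0]1000011
Step 2: δ(t0, 1) = (t0, □, R) → □□[t0]000011

No transition is defined for δ(t0, 0). By convention the machine halts and rejects.

The machine executed 2 steps before halting.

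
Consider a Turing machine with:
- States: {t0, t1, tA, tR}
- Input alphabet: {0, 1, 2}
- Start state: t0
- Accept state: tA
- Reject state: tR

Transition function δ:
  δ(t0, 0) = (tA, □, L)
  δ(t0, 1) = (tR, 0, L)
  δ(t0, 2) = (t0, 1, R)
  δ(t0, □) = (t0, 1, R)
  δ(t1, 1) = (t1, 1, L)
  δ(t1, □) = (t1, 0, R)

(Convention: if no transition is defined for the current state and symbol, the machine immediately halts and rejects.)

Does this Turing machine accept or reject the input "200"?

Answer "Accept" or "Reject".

Execution trace:
Initial: [t0]200
Step 1: δ(t0, 2) = (t0, 1, R) → 1[t0]00
Step 2: δ(t0, 0) = (tA, □, L) → [tA]1□0

The machine reaches the accept state tA and halts.

Answer: Accept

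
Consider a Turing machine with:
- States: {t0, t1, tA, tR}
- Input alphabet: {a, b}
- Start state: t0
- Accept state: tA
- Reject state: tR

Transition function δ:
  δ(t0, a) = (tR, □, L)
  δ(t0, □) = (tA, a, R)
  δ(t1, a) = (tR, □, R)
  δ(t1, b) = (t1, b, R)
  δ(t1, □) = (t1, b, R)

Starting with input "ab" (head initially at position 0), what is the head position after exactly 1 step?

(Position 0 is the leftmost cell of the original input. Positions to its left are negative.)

Execution trace (head position shown):
Step 0: [t0]ab  (head at position 0)
Step 1: move left → [tR]□□b  (head at position -1)

After 1 step, the head is at position -1.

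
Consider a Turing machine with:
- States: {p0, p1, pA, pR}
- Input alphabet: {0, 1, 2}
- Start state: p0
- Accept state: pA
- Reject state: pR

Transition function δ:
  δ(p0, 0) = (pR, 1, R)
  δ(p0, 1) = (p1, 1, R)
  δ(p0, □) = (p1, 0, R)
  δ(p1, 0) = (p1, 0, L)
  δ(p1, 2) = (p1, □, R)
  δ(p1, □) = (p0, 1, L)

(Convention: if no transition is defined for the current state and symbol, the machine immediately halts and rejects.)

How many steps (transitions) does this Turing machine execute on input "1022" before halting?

Execution trace:
Initial: [p0]1022
Step 1: δ(p0, 1) = (p1, 1, R) → 1[p1]022
Step 2: δ(p1, 0) = (p1, 0, L) → [p1]1022

No transition is defined for δ(p1, 1). By convention the machine halts and rejects.

The machine executed 2 steps before halting.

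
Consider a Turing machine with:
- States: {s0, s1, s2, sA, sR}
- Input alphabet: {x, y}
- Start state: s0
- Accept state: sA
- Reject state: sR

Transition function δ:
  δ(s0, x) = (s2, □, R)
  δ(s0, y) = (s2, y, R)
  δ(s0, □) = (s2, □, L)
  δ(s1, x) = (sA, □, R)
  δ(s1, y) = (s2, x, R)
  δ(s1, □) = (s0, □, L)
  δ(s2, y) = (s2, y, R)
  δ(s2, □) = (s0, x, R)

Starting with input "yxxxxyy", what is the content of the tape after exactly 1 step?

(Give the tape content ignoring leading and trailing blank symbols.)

Execution trace:
Initial: [s0]yxxxxyy
Step 1: δ(s0, y) = (s2, y, R) → y[s2]xxxxyy

No transition is defined for δ(s2, x). By convention the machine halts and rejects.

After 1 step, the tape (ignoring leading/trailing blanks) is: yxxxxyy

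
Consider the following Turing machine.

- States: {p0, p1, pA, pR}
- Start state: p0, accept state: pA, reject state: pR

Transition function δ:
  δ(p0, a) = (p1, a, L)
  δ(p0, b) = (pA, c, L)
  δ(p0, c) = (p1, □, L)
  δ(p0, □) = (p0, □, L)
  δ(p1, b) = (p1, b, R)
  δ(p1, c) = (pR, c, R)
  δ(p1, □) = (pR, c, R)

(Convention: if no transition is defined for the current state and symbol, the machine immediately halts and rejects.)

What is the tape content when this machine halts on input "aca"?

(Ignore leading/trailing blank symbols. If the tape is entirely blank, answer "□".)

Execution trace:
Initial: [p0]aca
Step 1: δ(p0, a) = (p1, a, L) → [p1]□aca
Step 2: δ(p1, □) = (pR, c, R) → c[pR]aca

The machine reaches the reject state pR and halts.

Final tape (ignoring leading/trailing blanks): caca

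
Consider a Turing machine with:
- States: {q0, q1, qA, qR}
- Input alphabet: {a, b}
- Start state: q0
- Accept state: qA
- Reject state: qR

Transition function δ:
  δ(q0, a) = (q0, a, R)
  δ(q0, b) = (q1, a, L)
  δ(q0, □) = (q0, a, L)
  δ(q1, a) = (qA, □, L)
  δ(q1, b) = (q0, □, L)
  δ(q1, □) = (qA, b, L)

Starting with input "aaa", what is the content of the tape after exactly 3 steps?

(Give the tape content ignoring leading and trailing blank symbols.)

Execution trace:
Initial: [q0]aaa
Step 1: δ(q0, a) = (q0, a, R) → a[q0]aa
Step 2: δ(q0, a) = (q0, a, R) → aa[q0]a
Step 3: δ(q0, a) = (q0, a, R) → aaa[q0]□

After 3 steps, the tape (ignoring leading/trailing blanks) is: aaa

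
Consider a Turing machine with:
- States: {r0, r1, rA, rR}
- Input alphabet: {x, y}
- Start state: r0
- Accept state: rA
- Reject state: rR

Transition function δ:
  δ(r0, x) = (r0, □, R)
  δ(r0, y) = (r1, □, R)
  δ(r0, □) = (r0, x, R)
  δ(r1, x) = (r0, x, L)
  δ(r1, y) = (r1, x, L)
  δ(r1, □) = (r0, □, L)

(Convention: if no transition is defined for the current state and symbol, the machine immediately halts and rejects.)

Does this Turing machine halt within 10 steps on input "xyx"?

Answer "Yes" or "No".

Execution trace:
Initial: [r0]xyx
Step 1: δ(r0, x) = (r0, □, R) → □[r0]yx
Step 2: δ(r0, y) = (r1, □, R) → □□[r1]x
Step 3: δ(r1, x) = (r0, x, L) → □[r0]□x
Step 4: δ(r0, □) = (r0, x, R) → □x[r0]x
Step 5: δ(r0, x) = (r0, □, R) → □x□[r0]□
Step 6: δ(r0, □) = (r0, x, R) → □x□x[r0]□
Step 7: δ(r0, □) = (r0, x, R) → □x□xx[r0]□
Step 8: δ(r0, □) = (r0, x, R) → □x□xxx[r0]□
Step 9: δ(r0, □) = (r0, x, R) → □x□xxxx[r0]□
Step 10: δ(r0, □) = (r0, x, R) → □x□xxxxx[r0]□

The machine has not reached a halting state after 10 steps.
The machine did not halt within the 10-step bound.

Answer: No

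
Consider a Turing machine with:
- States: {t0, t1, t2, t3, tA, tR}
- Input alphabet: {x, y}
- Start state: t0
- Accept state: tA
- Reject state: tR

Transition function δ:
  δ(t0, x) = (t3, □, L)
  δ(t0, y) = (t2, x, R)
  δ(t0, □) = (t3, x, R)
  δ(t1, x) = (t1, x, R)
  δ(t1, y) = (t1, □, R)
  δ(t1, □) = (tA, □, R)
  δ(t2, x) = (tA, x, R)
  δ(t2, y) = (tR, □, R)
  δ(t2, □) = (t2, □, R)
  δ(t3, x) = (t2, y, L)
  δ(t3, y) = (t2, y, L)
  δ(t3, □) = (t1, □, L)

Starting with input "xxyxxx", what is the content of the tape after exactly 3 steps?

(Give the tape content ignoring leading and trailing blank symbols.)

Execution trace:
Initial: [t0]xxyxxx
Step 1: δ(t0, x) = (t3, □, L) → [t3]□□xyxxx
Step 2: δ(t3, □) = (t1, □, L) → [t1]□□□xyxxx
Step 3: δ(t1, □) = (tA, □, R) → □[tA]□□xyxxx

The machine reaches the accept state tA and halts.

After 3 steps, the tape (ignoring leading/trailing blanks) is: xyxxx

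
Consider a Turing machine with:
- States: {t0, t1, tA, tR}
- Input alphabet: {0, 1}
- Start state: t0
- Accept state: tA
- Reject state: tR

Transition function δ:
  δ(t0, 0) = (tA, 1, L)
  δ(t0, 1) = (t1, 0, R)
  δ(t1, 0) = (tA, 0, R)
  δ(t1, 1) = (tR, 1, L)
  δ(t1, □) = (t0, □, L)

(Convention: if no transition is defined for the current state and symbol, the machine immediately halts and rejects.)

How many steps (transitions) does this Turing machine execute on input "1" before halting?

Execution trace:
Initial: [t0]1
Step 1: δ(t0, 1) = (t1, 0, R) → 0[t1]□
Step 2: δ(t1, □) = (t0, □, L) → [t0]0□
Step 3: δ(t0, 0) = (tA, 1, L) → [tA]□1□

The machine reaches the accept state tA and halts.

The machine executed 3 steps before halting.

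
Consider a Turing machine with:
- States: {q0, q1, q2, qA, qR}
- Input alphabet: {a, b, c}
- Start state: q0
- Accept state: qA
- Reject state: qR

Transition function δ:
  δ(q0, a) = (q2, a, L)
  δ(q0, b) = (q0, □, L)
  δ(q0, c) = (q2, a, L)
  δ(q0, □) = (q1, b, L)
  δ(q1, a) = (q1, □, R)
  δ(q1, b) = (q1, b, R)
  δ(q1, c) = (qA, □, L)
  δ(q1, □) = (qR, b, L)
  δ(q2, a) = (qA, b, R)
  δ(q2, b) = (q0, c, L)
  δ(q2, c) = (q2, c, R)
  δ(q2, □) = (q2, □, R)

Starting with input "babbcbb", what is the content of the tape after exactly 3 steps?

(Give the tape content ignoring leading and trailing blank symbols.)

Execution trace:
Initial: [q0]babbcbb
Step 1: δ(q0, b) = (q0, □, L) → [q0]□□abbcbb
Step 2: δ(q0, □) = (q1, b, L) → [q1]□b□abbcbb
Step 3: δ(q1, □) = (qR, b, L) → [qR]□bb□abbcbb

The machine reaches the reject state qR and halts.

After 3 steps, the tape (ignoring leading/trailing blanks) is: bb□abbcbb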